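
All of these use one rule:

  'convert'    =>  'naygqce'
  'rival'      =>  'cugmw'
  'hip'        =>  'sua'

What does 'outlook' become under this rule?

The shift depends on letter class: consonant c→n is +11, but vowel o→a is +12. The rule splits by letter class: vowels +12, consonants +11.
Applying it to outlook: o(vowel)+12=a, u(vowel)+12=g, t(cons)+11=e, l(cons)+11=w, o(vowel)+12=a, o(vowel)+12=a, k(cons)+11=v.

agewaav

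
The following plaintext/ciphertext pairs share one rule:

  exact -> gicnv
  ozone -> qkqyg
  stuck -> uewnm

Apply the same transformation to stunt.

Shifts by position in exact: pos 0: e→g (+2), pos 1: x→i (+11), pos 2: a→c (+2), pos 3: c→n (+11) — repeating every 2. The shifts repeat in a cycle of length 2: positions 0,1,… shift by +2, +11, then the pattern repeats.
Applying it to stunt: s+2=u, t+11=e, u+2=w, n+11=y, t+2=v.

uewyv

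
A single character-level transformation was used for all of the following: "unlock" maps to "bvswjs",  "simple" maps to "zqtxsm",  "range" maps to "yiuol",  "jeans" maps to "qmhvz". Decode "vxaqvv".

option

Shifts by position in unlock: pos 0: u→b (+7), pos 1: n→v (+8), pos 2: l→s (+7), pos 3: o→w (+8) — repeating every 2. A repeating key of period 2 is used — shifts +7, +8 over and over.
Decoding vxaqvv: v−7=o, x−8=p, a−7=t, q−8=i, v−7=o, v−8=n.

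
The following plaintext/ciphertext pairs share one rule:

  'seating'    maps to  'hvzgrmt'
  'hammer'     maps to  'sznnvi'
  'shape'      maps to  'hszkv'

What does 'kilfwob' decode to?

Each pair mirrors across the alphabet (s↔h, e↔v, a↔z): positions sum to 25. This is the alphabet-reversal cipher (Atbash): a becomes z, b becomes y, etc.
Undoing it on kilfwob: k↔p, i↔r, l↔o, f↔u, w↔d, o↔l, b↔y.

proudly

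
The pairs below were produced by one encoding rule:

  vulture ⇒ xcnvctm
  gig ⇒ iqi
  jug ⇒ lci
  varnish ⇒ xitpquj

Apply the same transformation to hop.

jwr

The shift depends on letter class: consonant v→x is +2, but vowel u→c is +8. Vowels shift forward by 8 and consonants shift forward by 2.
Applying it to hop: h(cons)+2=j, o(vowel)+8=w, p(cons)+2=r.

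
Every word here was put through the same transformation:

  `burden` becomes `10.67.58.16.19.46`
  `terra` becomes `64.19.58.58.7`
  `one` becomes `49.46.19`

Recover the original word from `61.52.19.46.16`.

b(#2)→10 and u(#21)→67: differences scale by 3, so n = 3·pos + 4. The formula is n = 3×(alphabet index, a=1) + 4.
Decoding 61.52.19.46.16: 61→(61−4)÷3=19=s, 52→(52−4)÷3=16=p, 19→(19−4)÷3=5=e, 46→(46−4)÷3=14=n, 16→(16−4)÷3=4=d.

spend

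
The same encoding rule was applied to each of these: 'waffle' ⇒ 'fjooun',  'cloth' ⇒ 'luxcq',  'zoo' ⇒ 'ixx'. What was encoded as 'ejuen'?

Each letter is shifted forward by 9 in the alphabet (a Caesar shift of +9).
Undoing it on ejuen: e−9=v, j−9=a, u−9=l, e−9=v, n−9=e.

valve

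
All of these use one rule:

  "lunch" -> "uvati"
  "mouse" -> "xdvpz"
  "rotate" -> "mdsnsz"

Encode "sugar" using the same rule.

pvfnm

l(11)→u(20) and u(20)→v(21) fit y≡3x+13 (mod 26); the inverse of 3 mod 26 is 9. This is an affine cipher: with a=0,…,z=25, each position x becomes (3x+13) mod 26.
For sugar: s(18)→3·18+13≡15=p; u(20)→3·20+13≡21=v; g(6)→3·6+13≡5=f; a(0)→3·0+13≡13=n; r(17)→3·17+13≡12=m (all mod 26).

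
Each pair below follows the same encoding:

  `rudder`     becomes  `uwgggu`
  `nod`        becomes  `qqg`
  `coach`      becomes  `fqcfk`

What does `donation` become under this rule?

gqqcwkqq

The shift depends on letter class: consonant r→u is +3, but vowel u→w is +2. Vowels shift forward by 2 and consonants shift forward by 3.
On donation: d(cons)+3=g, o(vowel)+2=q, n(cons)+3=q, a(vowel)+2=c, t(cons)+3=w, i(vowel)+2=k, o(vowel)+2=q, n(cons)+3=q.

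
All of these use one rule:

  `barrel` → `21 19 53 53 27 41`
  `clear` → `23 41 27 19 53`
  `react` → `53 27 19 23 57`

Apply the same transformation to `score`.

55 23 47 53 27

b(#2)→21 and a(#1)→19: differences scale by 2, so n = 2·pos + 17. With a=1..z=26, the number is 2·pos + 17.
Applying it to score: s=19→55, c=3→23, o=15→47, r=18→53, e=5→27.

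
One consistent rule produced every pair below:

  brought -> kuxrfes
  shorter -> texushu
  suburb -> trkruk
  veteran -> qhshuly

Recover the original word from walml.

This is an affine cipher: with a=0,…,z=25, each position x becomes (25x+11) mod 26.
Undoing it on walml: w(22)→25·(22−11)≡15=p; a(0)→25·(0−11)≡11=l; l(11)→25·(11−11)≡0=a; m(12)→25·(12−11)≡25=z; l(11)→25·(11−11)≡0=a (all mod 26).

plaza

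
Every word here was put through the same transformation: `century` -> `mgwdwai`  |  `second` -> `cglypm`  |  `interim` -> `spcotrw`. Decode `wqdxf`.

mound

The shifts repeat in a cycle of length 3: positions 0,1,… shift by +10, +2, +9, then the pattern repeats.
Undoing it on wqdxf: w−10=m, q−2=o, d−9=u, x−10=n, f−2=d.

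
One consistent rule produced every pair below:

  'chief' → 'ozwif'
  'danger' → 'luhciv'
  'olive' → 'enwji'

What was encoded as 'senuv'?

solar

c(2)→o(14) and h(7)→z(25) fit y≡23x+20 (mod 26); the inverse of 23 mod 26 is 17. This is an affine cipher: with a=0,…,z=25, each position x becomes (23x+20) mod 26.
Decoding senuv: s(18)→17·(18−20)≡18=s; e(4)→17·(4−20)≡14=o; n(13)→17·(13−20)≡11=l; u(20)→17·(20−20)≡0=a; v(21)→17·(21−20)≡17=r (all mod 26).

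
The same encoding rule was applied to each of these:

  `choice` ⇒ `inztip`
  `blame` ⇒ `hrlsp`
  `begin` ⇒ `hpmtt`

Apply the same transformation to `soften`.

yzlzpt

The shift depends on letter class: consonant c→i is +6, but vowel o→z is +11. Two shifts are in play — +11 for a/e/i/o/u, +6 for every other letter.
Applying it to soften: s(cons)+6=y, o(vowel)+11=z, f(cons)+6=l, t(cons)+6=z, e(vowel)+11=p, n(cons)+6=t.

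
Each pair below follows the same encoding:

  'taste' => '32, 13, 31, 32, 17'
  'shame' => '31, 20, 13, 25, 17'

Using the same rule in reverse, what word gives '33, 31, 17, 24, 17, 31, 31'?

useless

t is letter #20 and maps to 32: an offset of 12. The number is (letter's place in the alphabet, a=1) + 12.
Undoing it on 33, 31, 17, 24, 17, 31, 31: 33→(33−12)÷1=21=u, 31→(31−12)÷1=19=s, 17→(17−12)÷1=5=e, 24→(24−12)÷1=12=l, 17→(17−12)÷1=5=e, 31→(31−12)÷1=19=s, 31→(31−12)÷1=19=s.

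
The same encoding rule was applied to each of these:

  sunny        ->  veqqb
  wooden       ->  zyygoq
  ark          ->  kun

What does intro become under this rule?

The shift depends on letter class: consonant s→v is +3, but vowel u→e is +10. The rule splits by letter class: vowels +10, consonants +3.
For intro: i(vowel)+10=s, n(cons)+3=q, t(cons)+3=w, r(cons)+3=u, o(vowel)+10=y.

sqwuy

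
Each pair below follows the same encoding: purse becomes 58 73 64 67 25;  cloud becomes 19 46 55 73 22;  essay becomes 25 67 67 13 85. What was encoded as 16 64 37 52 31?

bring

p(#16)→58 and u(#21)→73: differences scale by 3, so n = 3·pos + 10. Each letter becomes 3×(its alphabet position, a=1..z=26) + 10.
Undoing it on 16 64 37 52 31: 16→(16−10)÷3=2=b, 64→(64−10)÷3=18=r, 37→(37−10)÷3=9=i, 52→(52−10)÷3=14=n, 31→(31−10)÷3=7=g.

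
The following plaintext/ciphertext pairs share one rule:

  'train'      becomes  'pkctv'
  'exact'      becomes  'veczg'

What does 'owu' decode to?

sum

The word is reversed, then every letter is shifted forward by 2.
Decoding owu: shift back: o−2=m, w−2=u, u−2=s → mus; then reverse → sum.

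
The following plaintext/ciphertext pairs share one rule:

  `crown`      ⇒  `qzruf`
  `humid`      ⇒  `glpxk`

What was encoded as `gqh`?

The output letters match the input read backwards, each shifted +3: crown reversed is nworc. The word is reversed, then every letter is shifted forward by 3.
Undoing it on gqh: shift back: g−3=d, q−3=n, h−3=e → dne; then reverse → end.

end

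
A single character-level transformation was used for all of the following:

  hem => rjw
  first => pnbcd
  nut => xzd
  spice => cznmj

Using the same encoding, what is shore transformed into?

The shift depends on letter class: consonant h→r is +10, but vowel e→j is +5. The rule splits by letter class: vowels +5, consonants +10.
Applying it to shore: s(cons)+10=c, h(cons)+10=r, o(vowel)+5=t, r(cons)+10=b, e(vowel)+5=j.

crtbj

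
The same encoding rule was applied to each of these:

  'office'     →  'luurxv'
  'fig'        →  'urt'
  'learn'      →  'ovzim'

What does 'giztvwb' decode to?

Each pair mirrors across the alphabet (o↔l, f↔u, f↔u): positions sum to 25. Letters are reflected about the middle of the alphabet (position → 25−position): Atbash.
Reversing it on giztvwb: g↔t, i↔r, z↔a, t↔g, v↔e, w↔d, b↔y.

tragedy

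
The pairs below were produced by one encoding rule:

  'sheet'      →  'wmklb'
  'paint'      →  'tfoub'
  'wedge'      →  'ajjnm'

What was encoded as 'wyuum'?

stone

In sheet: s→w is +4, h→m is +5, e→k is +6, e→l is +7 — the shift increases by 1 each position. The shift increases by 1 at each position, starting from +4: 4, 5, 6, ….
Decoding wyuum: w−4=s, y−5=t, u−6=o, u−7=n, m−8=e.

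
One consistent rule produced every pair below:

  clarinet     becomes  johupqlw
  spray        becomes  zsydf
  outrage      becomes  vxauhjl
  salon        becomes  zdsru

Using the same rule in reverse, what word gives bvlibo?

Shifts by position in clarinet: pos 0: c→j (+7), pos 1: l→o (+3), pos 2: a→h (+7), pos 3: r→u (+3) — repeating every 2. It's a Vigenère-style cipher with numeric key [7,3]: position i shifts by key[i mod 2].
Decoding bvlibo: b−7=u, v−3=s, l−7=e, i−3=f, b−7=u, o−3=l.

useful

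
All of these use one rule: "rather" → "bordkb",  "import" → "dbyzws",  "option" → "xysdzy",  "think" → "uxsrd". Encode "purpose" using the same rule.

The word is reversed, then every letter is shifted forward by 10.
Applying it to purpose: reverse → esoprup; then shift: e+10=o, s+10=c, o+10=y, p+10=z, r+10=b, u+10=e, p+10=z.

ocyzbez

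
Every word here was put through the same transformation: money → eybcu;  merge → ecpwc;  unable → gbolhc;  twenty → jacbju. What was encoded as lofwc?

m(12)→e(4) and o(14)→y(24) fit y≡23x+14 (mod 26); the inverse of 23 mod 26 is 17. This is an affine cipher: with a=0,…,z=25, each position x becomes (23x+14) mod 26.
Decoding lofwc: l(11)→17·(11−14)≡1=b; o(14)→17·(14−14)≡0=a; f(5)→17·(5−14)≡3=d; w(22)→17·(22−14)≡6=g; c(2)→17·(2−14)≡4=e (all mod 26).

badge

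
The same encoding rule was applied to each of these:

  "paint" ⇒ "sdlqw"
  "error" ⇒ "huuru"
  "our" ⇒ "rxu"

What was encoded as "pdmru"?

Compare letters: p→s is +3, a→d is +3, i→l is +3 — a constant shift. This is a Caesar cipher with shift 3.
Reversing it on pdmru: p−3=m, d−3=a, m−3=j, r−3=o, u−3=r.

major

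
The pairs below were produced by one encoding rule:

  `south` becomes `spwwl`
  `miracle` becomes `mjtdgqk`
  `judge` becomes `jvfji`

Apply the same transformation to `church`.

ciwugm

In south: s→s is +0, o→p is +1, u→w is +2, t→w is +3 — the shift increases by 1 each position. The shift increases by 1 at each position, starting from +0: 0, 1, 2, ….
For church: c+0=c, h+1=i, u+2=w, r+3=u, c+4=g, h+5=m.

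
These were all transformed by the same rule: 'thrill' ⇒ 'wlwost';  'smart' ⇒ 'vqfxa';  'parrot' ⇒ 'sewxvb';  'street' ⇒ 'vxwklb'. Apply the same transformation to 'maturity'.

In thrill: t→w is +3, h→l is +4, r→w is +5, i→o is +6 — the shift increases by 1 each position. Each letter shifts forward by (position + 3), i.e. 3, 4, 5, … — the shift grows by one for each successive letter.
For maturity: m+3=p, a+4=e, t+5=y, u+6=a, r+7=y, i+8=q, t+9=c, y+10=i.

peyayqci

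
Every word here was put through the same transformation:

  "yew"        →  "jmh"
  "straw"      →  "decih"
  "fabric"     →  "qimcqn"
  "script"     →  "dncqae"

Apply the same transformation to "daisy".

oiqdj

The shift depends on letter class: consonant y→j is +11, but vowel e→m is +8. Vowels shift forward by 8 and consonants shift forward by 11.
Applying it to daisy: d(cons)+11=o, a(vowel)+8=i, i(vowel)+8=q, s(cons)+11=d, y(cons)+11=j.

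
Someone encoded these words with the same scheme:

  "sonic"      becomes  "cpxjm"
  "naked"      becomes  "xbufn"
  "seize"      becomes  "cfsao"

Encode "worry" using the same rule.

Shifts by position in sonic: pos 0: s→c (+10), pos 1: o→p (+1), pos 2: n→x (+10), pos 3: i→j (+1) — repeating every 2. The shifts repeat in a cycle of length 2: positions 0,1,… shift by +10, +1, then the pattern repeats.
For worry: w+10=g, o+1=p, r+10=b, r+1=s, y+10=i.

gpbsi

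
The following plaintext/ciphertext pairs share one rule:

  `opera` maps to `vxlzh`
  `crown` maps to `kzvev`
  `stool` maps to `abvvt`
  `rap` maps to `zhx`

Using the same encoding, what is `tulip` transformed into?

bbtpx

The shift depends on letter class: consonant p→x is +8, but vowel o→v is +7. Vowels shift forward by 7 and consonants shift forward by 8.
Applying it to tulip: t(cons)+8=b, u(vowel)+7=b, l(cons)+8=t, i(vowel)+7=p, p(cons)+8=x.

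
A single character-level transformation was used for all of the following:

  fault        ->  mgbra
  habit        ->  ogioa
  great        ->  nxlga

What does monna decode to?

fight

Shifts by position in fault: pos 0: f→m (+7), pos 1: a→g (+6), pos 2: u→b (+7), pos 3: l→r (+6) — repeating every 2. The shifts repeat in a cycle of length 2: positions 0,1,… shift by +7, +6, then the pattern repeats.
Reversing it on monna: m−7=f, o−6=i, n−7=g, n−6=h, a−7=t.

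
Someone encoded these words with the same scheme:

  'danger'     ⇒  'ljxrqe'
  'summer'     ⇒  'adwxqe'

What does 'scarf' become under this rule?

In danger: d→l is +8, a→j is +9, n→x is +10, g→r is +11 — the shift increases by 1 each position. Letter i (0-indexed) is shifted by i+8, so successive shifts are 8, 9, 10, ….
On scarf: s+8=a, c+9=l, a+10=k, r+11=c, f+12=r.

alkcr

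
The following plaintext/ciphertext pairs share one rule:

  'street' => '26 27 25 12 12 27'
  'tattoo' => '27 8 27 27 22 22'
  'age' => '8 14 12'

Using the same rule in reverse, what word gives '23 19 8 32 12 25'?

Each letter is replaced by its alphabet position (a=1..z=26) + 7.
Undoing it on 23 19 8 32 12 25: 23→(23−7)÷1=16=p, 19→(19−7)÷1=12=l, 8→(8−7)÷1=1=a, 32→(32−7)÷1=25=y, 12→(12−7)÷1=5=e, 25→(25−7)÷1=18=r.

player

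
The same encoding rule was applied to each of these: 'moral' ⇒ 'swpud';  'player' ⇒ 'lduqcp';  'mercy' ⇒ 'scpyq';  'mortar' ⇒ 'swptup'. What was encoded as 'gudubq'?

galaxy

m(12)→s(18) and o(14)→w(22) fit y≡15x+20 (mod 26); the inverse of 15 mod 26 is 7. Treating letters as 0–25, the rule is x ↦ 15x + 20 (mod 26).
Undoing it on gudubq: g(6)→7·(6−20)≡6=g; u(20)→7·(20−20)≡0=a; d(3)→7·(3−20)≡11=l; u(20)→7·(20−20)≡0=a; b(1)→7·(1−20)≡23=x; q(16)→7·(16−20)≡24=y (all mod 26).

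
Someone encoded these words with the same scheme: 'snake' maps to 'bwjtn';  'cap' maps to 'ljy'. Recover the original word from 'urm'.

Compare letters: s→b is +9, n→w is +9, a→j is +9 — a constant shift. This is a Caesar cipher with shift 9.
Decoding urm: u−9=l, r−9=i, m−9=d.

lid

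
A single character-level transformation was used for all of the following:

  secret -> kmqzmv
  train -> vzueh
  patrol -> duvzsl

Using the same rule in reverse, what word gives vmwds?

s(18)→k(10) and e(4)→m(12) fit y≡11x+20 (mod 26); the inverse of 11 mod 26 is 19. Treating letters as 0–25, the rule is x ↦ 11x + 20 (mod 26).
Reversing it on vmwds: v(21)→19·(21−20)≡19=t; m(12)→19·(12−20)≡4=e; w(22)→19·(22−20)≡12=m; d(3)→19·(3−20)≡15=p; s(18)→19·(18−20)≡14=o (all mod 26).

tempo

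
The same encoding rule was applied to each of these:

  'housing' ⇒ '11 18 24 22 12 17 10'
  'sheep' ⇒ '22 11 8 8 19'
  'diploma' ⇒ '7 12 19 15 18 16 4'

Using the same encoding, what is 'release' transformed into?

21 8 15 8 4 22 8

h is letter #8 and maps to 11: an offset of 3. Each letter is replaced by its alphabet position (a=1..z=26) + 3.
On release: r=18→21, e=5→8, l=12→15, e=5→8, a=1→4, s=19→22, e=5→8.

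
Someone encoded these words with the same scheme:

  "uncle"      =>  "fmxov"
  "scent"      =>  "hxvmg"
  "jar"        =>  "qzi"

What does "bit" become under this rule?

Each pair mirrors across the alphabet (u↔f, n↔m, c↔x): positions sum to 25. Each letter is replaced by its mirror in the alphabet: a↔z, b↔y, c↔x, and so on (the Atbash cipher).
Applying it to bit: b↔y, i↔r, t↔g.

yrg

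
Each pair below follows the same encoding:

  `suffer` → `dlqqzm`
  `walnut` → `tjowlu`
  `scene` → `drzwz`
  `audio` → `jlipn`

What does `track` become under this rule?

s(18)→d(3) and u(20)→l(11) fit y≡17x+9 (mod 26); the inverse of 17 mod 26 is 23. This is an affine cipher: with a=0,…,z=25, each position x becomes (17x+9) mod 26.
Applying it to track: t(19)→17·19+9≡20=u; r(17)→17·17+9≡12=m; a(0)→17·0+9≡9=j; c(2)→17·2+9≡17=r; k(10)→17·10+9≡23=x (all mod 26).

umjrx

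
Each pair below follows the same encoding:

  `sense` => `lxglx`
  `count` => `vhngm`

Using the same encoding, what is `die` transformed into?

Compare letters: s→l is +19, e→x is +19, n→g is +19 — a constant shift. Each letter is shifted forward by 19 in the alphabet (a Caesar shift of +19).
For die: d+19=w, i+19=b, e+19=x.

wbx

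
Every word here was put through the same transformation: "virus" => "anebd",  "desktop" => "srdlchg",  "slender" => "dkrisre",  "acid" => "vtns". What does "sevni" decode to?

v(21)→a(0) and i(8)→n(13) fit y≡25x+21 (mod 26); the inverse of 25 mod 26 is 25. Treating letters as 0–25, the rule is x ↦ 25x + 21 (mod 26).
Reversing it on sevni: s(18)→25·(18−21)≡3=d; e(4)→25·(4−21)≡17=r; v(21)→25·(21−21)≡0=a; n(13)→25·(13−21)≡8=i; i(8)→25·(8−21)≡13=n (all mod 26).

drain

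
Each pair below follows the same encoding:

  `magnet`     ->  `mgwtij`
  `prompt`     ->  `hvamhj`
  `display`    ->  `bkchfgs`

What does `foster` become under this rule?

m(12)→m(12) and a(0)→g(6) fit y≡7x+6 (mod 26); the inverse of 7 mod 26 is 15. Each letter's alphabet position (a=0..z=25) is mapped through 7·x+6 mod 26 — an affine cipher.
For foster: f(5)→7·5+6≡15=p; o(14)→7·14+6≡0=a; s(18)→7·18+6≡2=c; t(19)→7·19+6≡9=j; e(4)→7·4+6≡8=i; r(17)→7·17+6≡21=v (all mod 26).

pacjiv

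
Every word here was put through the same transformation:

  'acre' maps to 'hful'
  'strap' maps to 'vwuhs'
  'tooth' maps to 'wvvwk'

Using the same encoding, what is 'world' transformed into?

zvuog

The rule splits by letter class: vowels +7, consonants +3.
Applying it to world: w(cons)+3=z, o(vowel)+7=v, r(cons)+3=u, l(cons)+3=o, d(cons)+3=g.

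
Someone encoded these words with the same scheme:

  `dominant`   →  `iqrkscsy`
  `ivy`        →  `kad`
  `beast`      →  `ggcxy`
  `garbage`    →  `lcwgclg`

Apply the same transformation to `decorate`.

Two shifts are in play — +2 for a/e/i/o/u, +5 for every other letter.
For decorate: d(cons)+5=i, e(vowel)+2=g, c(cons)+5=h, o(vowel)+2=q, r(cons)+5=w, a(vowel)+2=c, t(cons)+5=y, e(vowel)+2=g.

ighqwcyg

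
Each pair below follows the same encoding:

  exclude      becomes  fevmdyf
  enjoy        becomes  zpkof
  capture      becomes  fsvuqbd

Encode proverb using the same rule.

csfwpsq

Read the word backwards and shift each letter +1.
Applying it to proverb: reverse → brevorp; then shift: b+1=c, r+1=s, e+1=f, v+1=w, o+1=p, r+1=s, p+1=q.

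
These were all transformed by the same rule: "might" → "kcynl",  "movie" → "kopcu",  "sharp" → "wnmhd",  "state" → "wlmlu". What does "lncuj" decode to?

thief

m(12)→k(10) and i(8)→c(2) fit y≡15x+12 (mod 26); the inverse of 15 mod 26 is 7. Each letter's alphabet position (a=0..z=25) is mapped through 15·x+12 mod 26 — an affine cipher.
Decoding lncuj: l(11)→7·(11−12)≡19=t; n(13)→7·(13−12)≡7=h; c(2)→7·(2−12)≡8=i; u(20)→7·(20−12)≡4=e; j(9)→7·(9−12)≡5=f (all mod 26).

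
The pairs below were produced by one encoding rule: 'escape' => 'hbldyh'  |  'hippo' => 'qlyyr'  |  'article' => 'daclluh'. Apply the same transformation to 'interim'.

Vowels shift forward by 3 and consonants shift forward by 9.
On interim: i(vowel)+3=l, n(cons)+9=w, t(cons)+9=c, e(vowel)+3=h, r(cons)+9=a, i(vowel)+3=l, m(cons)+9=v.

lwchalv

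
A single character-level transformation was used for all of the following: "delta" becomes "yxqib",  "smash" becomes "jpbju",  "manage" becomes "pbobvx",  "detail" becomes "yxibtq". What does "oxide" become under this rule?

netyx

Treating letters as 0–25, the rule is x ↦ 25x + 1 (mod 26).
For oxide: o(14)→25·14+1≡13=n; x(23)→25·23+1≡4=e; i(8)→25·8+1≡19=t; d(3)→25·3+1≡24=y; e(4)→25·4+1≡23=x (all mod 26).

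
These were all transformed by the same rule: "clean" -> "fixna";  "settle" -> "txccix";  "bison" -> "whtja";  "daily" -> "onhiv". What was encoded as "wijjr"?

c(2)→f(5) and l(11)→i(8) fit y≡9x+13 (mod 26); the inverse of 9 mod 26 is 3. Each letter's alphabet position (a=0..z=25) is mapped through 9·x+13 mod 26 — an affine cipher.
Undoing it on wijjr: w(22)→3·(22−13)≡1=b; i(8)→3·(8−13)≡11=l; j(9)→3·(9−13)≡14=o; j(9)→3·(9−13)≡14=o; r(17)→3·(17−13)≡12=m (all mod 26).

bloom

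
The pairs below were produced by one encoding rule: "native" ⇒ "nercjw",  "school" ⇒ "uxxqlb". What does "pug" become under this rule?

pdy

The output letters match the input read backwards, each shifted +9: native reversed is evitan. Two steps: reverse the string, then apply a Caesar shift of +9.
On pug: reverse → gup; then shift: g+9=p, u+9=d, p+9=y.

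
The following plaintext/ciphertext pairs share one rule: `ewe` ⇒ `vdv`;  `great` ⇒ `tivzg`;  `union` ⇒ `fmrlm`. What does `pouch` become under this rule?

Each pair mirrors across the alphabet (e↔v, w↔d, e↔v): positions sum to 25. Letters are reflected about the middle of the alphabet (position → 25−position): Atbash.
Applying it to pouch: p↔k, o↔l, u↔f, c↔x, h↔s.

klfxs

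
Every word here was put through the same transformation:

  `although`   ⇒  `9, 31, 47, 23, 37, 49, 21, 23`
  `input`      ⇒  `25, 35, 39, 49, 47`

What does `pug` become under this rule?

a(#1)→9 and l(#12)→31: differences scale by 2, so n = 2·pos + 7. With a=1..z=26, the number is 2·pos + 7.
For pug: p=16→39, u=21→49, g=7→21.

39, 49, 21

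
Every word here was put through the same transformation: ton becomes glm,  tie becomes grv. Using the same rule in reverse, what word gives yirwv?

bride

Each pair mirrors across the alphabet (t↔g, o↔l, n↔m): positions sum to 25. Letters are reflected about the middle of the alphabet (position → 25−position): Atbash.
Reversing it on yirwv: y↔b, i↔r, r↔i, w↔d, v↔e.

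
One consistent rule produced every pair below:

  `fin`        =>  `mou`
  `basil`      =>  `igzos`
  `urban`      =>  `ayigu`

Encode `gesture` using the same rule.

The shift depends on letter class: consonant f→m is +7, but vowel i→o is +6. Two shifts are in play — +6 for a/e/i/o/u, +7 for every other letter.
Applying it to gesture: g(cons)+7=n, e(vowel)+6=k, s(cons)+7=z, t(cons)+7=a, u(vowel)+6=a, r(cons)+7=y, e(vowel)+6=k.

nkzaayk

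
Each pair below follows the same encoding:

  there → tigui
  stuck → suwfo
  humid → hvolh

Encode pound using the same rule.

In there: t→t is +0, h→i is +1, e→g is +2, r→u is +3 — the shift increases by 1 each position. Each letter shifts forward by its position index (0, 1, 2, …) — the shift grows by one for each successive letter.
For pound: p+0=p, o+1=p, u+2=w, n+3=q, d+4=h.

ppwqh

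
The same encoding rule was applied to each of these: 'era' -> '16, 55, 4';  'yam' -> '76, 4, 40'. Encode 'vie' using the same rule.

67, 28, 16

With a=1..z=26, the number is 3·pos + 1.
Applying it to vie: v=22→67, i=9→28, e=5→16.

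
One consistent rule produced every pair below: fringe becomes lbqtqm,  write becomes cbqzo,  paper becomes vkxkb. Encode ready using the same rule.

xoiji

Shifts by position in fringe: pos 0: f→l (+6), pos 1: r→b (+10), pos 2: i→q (+8), pos 3: n→t (+6), pos 4: g→q (+10), pos 5: e→m (+8) — repeating every 3. The shifts repeat in a cycle of length 3: positions 0,1,… shift by +6, +10, +8, then the pattern repeats.
For ready: r+6=x, e+10=o, a+8=i, d+6=j, y+10=i.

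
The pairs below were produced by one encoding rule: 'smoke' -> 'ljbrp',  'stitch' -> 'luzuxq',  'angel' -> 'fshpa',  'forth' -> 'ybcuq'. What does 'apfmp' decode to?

s(18)→l(11) and m(12)→j(9) fit y≡9x+5 (mod 26); the inverse of 9 mod 26 is 3. Treating letters as 0–25, the rule is x ↦ 9x + 5 (mod 26).
Undoing it on apfmp: a(0)→3·(0−5)≡11=l; p(15)→3·(15−5)≡4=e; f(5)→3·(5−5)≡0=a; m(12)→3·(12−5)≡21=v; p(15)→3·(15−5)≡4=e (all mod 26).

leave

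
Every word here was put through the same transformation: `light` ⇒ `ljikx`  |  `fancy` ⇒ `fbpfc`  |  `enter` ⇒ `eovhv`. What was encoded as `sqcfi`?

In light: l→l is +0, i→j is +1, g→i is +2, h→k is +3 — the shift increases by 1 each position. Each letter shifts forward by its position index (0, 1, 2, …) — the shift grows by one for each successive letter.
Undoing it on sqcfi: s−0=s, q−1=p, c−2=a, f−3=c, i−4=e.

space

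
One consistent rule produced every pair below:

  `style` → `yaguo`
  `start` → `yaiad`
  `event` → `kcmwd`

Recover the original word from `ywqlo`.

spice

In style: s→y is +6, t→a is +7, y→g is +8, l→u is +9 — the shift increases by 1 each position. The shift increases by 1 at each position, starting from +6: 6, 7, 8, ….
Reversing it on ywqlo: y−6=s, w−7=p, q−8=i, l−9=c, o−10=e.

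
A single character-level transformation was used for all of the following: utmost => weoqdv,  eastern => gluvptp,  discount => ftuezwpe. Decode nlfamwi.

ladybug

Shifts by position in utmost: pos 0: u→w (+2), pos 1: t→e (+11), pos 2: m→o (+2), pos 3: o→q (+2), pos 4: s→d (+11), pos 5: t→v (+2) — repeating every 3. A repeating key of period 3 is used — shifts +2, +11, +2 over and over.
Decoding nlfamwi: n−2=l, l−11=a, f−2=d, a−2=y, m−11=b, w−2=u, i−2=g.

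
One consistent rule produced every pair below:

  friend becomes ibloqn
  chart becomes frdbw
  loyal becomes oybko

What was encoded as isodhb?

filter

Shifts by position in friend: pos 0: f→i (+3), pos 1: r→b (+10), pos 2: i→l (+3), pos 3: e→o (+10) — repeating every 2. The shifts repeat in a cycle of length 2: positions 0,1,… shift by +3, +10, then the pattern repeats.
Decoding isodhb: i−3=f, s−10=i, o−3=l, d−10=t, h−3=e, b−10=r.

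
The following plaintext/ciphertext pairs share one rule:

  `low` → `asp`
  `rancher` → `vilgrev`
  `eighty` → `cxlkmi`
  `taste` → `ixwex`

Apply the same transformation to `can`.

The output letters match the input read backwards, each shifted +4: low reversed is wol. Read the word backwards and shift each letter +4.
Applying it to can: reverse → nac; then shift: n+4=r, a+4=e, c+4=g.

reg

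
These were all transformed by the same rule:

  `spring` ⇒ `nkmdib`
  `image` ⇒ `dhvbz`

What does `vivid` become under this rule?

Compare letters: s→n is +21, p→k is +21, r→m is +21 — a constant shift. It's a constant shift of +21 (ROT21).
Applying it to vivid: v+21=q, i+21=d, v+21=q, i+21=d, d+21=y.

qdqdy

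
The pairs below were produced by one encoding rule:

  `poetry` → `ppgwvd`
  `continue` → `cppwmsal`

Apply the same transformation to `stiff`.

sukij

Each letter shifts forward by its position index (0, 1, 2, …) — the shift grows by one for each successive letter.
On stiff: s+0=s, t+1=u, i+2=k, f+3=i, f+4=j.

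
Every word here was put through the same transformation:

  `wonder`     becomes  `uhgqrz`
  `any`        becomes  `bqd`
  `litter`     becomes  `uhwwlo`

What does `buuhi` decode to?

ferry

The output letters match the input read backwards, each shifted +3: wonder reversed is rednow. The word is reversed, then every letter is shifted forward by 3.
Decoding buuhi: shift back: b−3=y, u−3=r, u−3=r, h−3=e, i−3=f → yrref; then reverse → ferry.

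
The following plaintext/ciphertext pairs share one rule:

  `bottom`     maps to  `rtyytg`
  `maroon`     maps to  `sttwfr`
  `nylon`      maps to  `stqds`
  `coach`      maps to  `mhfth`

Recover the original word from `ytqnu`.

pilot

The output letters match the input read backwards, each shifted +5: bottom reversed is mottob. Two steps: reverse the string, then apply a Caesar shift of +5.
Undoing it on ytqnu: shift back: y−5=t, t−5=o, q−5=l, n−5=i, u−5=p → tolip; then reverse → pilot.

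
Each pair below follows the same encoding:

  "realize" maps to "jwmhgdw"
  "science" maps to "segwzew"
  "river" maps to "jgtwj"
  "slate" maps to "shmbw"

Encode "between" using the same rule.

r(17)→j(9) and e(4)→w(22) fit y≡9x+12 (mod 26); the inverse of 9 mod 26 is 3. This is an affine cipher: with a=0,…,z=25, each position x becomes (9x+12) mod 26.
Applying it to between: b(1)→9·1+12≡21=v; e(4)→9·4+12≡22=w; t(19)→9·19+12≡1=b; w(22)→9·22+12≡2=c; e(4)→9·4+12≡22=w; e(4)→9·4+12≡22=w; n(13)→9·13+12≡25=z (all mod 26).

vwbcwwz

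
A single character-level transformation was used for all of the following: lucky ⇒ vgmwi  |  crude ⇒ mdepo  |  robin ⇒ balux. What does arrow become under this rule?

Shifts by position in lucky: pos 0: l→v (+10), pos 1: u→g (+12), pos 2: c→m (+10), pos 3: k→w (+12) — repeating every 2. It's a Vigenère-style cipher with numeric key [10,12]: position i shifts by key[i mod 2].
For arrow: a+10=k, r+12=d, r+10=b, o+12=a, w+10=g.

kdbag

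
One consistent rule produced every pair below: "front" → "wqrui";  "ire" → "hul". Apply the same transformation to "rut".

The output letters match the input read backwards, each shifted +3: front reversed is tnorf. Read the word backwards and shift each letter +3.
Applying it to rut: reverse → tur; then shift: t+3=w, u+3=x, r+3=u.

wxu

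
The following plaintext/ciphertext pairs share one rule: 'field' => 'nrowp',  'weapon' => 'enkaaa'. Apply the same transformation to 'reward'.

In field: f→n is +8, i→r is +9, e→o is +10, l→w is +11 — the shift increases by 1 each position. Letter i (0-indexed) is shifted by i+8, so successive shifts are 8, 9, 10, ….
For reward: r+8=z, e+9=n, w+10=g, a+11=l, r+12=d, d+13=q.

zngldq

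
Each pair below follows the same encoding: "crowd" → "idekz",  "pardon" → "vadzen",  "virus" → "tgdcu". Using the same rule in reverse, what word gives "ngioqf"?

c(2)→i(8) and r(17)→d(3) fit y≡17x+0 (mod 26); the inverse of 17 mod 26 is 23. Treating letters as 0–25, the rule is x ↦ 17x + 0 (mod 26).
Decoding ngioqf: n(13)→23·(13−0)≡13=n; g(6)→23·(6−0)≡8=i; i(8)→23·(8−0)≡2=c; o(14)→23·(14−0)≡10=k; q(16)→23·(16−0)≡4=e; f(5)→23·(5−0)≡11=l (all mod 26).

nickel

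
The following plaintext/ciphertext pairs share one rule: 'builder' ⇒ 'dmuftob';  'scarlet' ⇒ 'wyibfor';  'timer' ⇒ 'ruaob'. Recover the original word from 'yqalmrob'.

computer

b(1)→d(3) and u(20)→m(12) fit y≡21x+8 (mod 26); the inverse of 21 mod 26 is 5. Each letter's alphabet position (a=0..z=25) is mapped through 21·x+8 mod 26 — an affine cipher.
Decoding yqalmrob: y(24)→5·(24−8)≡2=c; q(16)→5·(16−8)≡14=o; a(0)→5·(0−8)≡12=m; l(11)→5·(11−8)≡15=p; m(12)→5·(12−8)≡20=u; r(17)→5·(17−8)≡19=t; o(14)→5·(14−8)≡4=e; b(1)→5·(1−8)≡17=r (all mod 26).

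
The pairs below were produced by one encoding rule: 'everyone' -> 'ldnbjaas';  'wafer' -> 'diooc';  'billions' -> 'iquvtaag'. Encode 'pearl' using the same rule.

wmjbw

In everyone: e→l is +7, v→d is +8, e→n is +9, r→b is +10 — the shift increases by 1 each position. Each letter shifts forward by (position + 7), i.e. 7, 8, 9, … — the shift grows by one for each successive letter.
For pearl: p+7=w, e+8=m, a+9=j, r+10=b, l+11=w.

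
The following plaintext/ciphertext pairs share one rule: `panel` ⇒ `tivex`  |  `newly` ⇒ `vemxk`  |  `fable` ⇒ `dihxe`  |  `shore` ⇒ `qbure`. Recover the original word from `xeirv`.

learn

p(15)→t(19) and a(0)→i(8) fit y≡25x+8 (mod 26); the inverse of 25 mod 26 is 25. Treating letters as 0–25, the rule is x ↦ 25x + 8 (mod 26).
Decoding xeirv: x(23)→25·(23−8)≡11=l; e(4)→25·(4−8)≡4=e; i(8)→25·(8−8)≡0=a; r(17)→25·(17−8)≡17=r; v(21)→25·(21−8)≡13=n (all mod 26).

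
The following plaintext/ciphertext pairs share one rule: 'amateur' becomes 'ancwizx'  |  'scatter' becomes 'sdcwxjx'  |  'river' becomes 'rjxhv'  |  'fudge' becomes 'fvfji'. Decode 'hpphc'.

In amateur: a→a is +0, m→n is +1, a→c is +2, t→w is +3 — the shift increases by 1 each position. The shift increases by 1 at each position, starting from +0: 0, 1, 2, ….
Decoding hpphc: h−0=h, p−1=o, p−2=n, h−3=e, c−4=y.

honey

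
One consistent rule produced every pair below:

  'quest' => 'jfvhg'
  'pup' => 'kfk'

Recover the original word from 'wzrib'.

dairy

Each pair mirrors across the alphabet (q↔j, u↔f, e↔v): positions sum to 25. Each letter is replaced by its mirror in the alphabet: a↔z, b↔y, c↔x, and so on (the Atbash cipher).
Undoing it on wzrib: w↔d, z↔a, r↔i, i↔r, b↔y.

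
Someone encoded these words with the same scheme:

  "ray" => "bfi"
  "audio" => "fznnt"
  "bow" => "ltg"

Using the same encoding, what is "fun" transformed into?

pzx

The shift depends on letter class: consonant r→b is +10, but vowel a→f is +5. Vowels shift forward by 5 and consonants shift forward by 10.
For fun: f(cons)+10=p, u(vowel)+5=z, n(cons)+10=x.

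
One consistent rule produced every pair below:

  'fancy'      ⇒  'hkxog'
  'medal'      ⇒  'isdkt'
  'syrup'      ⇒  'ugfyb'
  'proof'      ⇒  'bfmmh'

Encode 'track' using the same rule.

f(5)→h(7) and a(0)→k(10) fit y≡15x+10 (mod 26); the inverse of 15 mod 26 is 7. Each letter's alphabet position (a=0..z=25) is mapped through 15·x+10 mod 26 — an affine cipher.
On track: t(19)→15·19+10≡9=j; r(17)→15·17+10≡5=f; a(0)→15·0+10≡10=k; c(2)→15·2+10≡14=o; k(10)→15·10+10≡4=e (all mod 26).

jfkoe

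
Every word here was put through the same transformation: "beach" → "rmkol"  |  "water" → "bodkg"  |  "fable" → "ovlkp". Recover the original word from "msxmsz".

picnic

The output letters match the input read backwards, each shifted +10: beach reversed is hcaeb. Two steps: reverse the string, then apply a Caesar shift of +10.
Reversing it on msxmsz: shift back: m−10=c, s−10=i, x−10=n, m−10=c, s−10=i, z−10=p → cincip; then reverse → picnic.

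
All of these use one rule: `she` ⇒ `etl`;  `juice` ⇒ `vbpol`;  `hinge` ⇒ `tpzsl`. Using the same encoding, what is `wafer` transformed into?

The shift depends on letter class: consonant s→e is +12, but vowel e→l is +7. The rule splits by letter class: vowels +7, consonants +12.
On wafer: w(cons)+12=i, a(vowel)+7=h, f(cons)+12=r, e(vowel)+7=l, r(cons)+12=d.

ihrld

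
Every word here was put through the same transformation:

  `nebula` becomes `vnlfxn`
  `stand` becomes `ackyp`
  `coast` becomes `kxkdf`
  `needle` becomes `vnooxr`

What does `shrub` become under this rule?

aqbfn

Each letter shifts forward by (position + 8), i.e. 8, 9, 10, … — the shift grows by one for each successive letter.
For shrub: s+8=a, h+9=q, r+10=b, u+11=f, b+12=n.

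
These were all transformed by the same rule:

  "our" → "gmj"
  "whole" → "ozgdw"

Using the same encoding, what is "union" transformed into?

Compare letters: o→g is +18, u→m is +18, r→j is +18 — a constant shift. It's a constant shift of +18 (ROT18).
Applying it to union: u+18=m, n+18=f, i+18=a, o+18=g, n+18=f.

mfagf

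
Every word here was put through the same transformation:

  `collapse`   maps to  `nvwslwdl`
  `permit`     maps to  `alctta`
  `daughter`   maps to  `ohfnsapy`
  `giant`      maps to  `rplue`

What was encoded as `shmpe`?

habit

Shifts by position in collapse: pos 0: c→n (+11), pos 1: o→v (+7), pos 2: l→w (+11), pos 3: l→s (+7) — repeating every 2. The shifts repeat in a cycle of length 2: positions 0,1,… shift by +11, +7, then the pattern repeats.
Decoding shmpe: s−11=h, h−7=a, m−11=b, p−7=i, e−11=t.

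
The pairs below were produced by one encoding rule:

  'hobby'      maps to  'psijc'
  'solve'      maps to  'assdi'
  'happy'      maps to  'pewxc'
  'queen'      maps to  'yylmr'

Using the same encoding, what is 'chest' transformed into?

kllax

Shifts by position in hobby: pos 0: h→p (+8), pos 1: o→s (+4), pos 2: b→i (+7), pos 3: b→j (+8), pos 4: y→c (+4) — repeating every 3. The shifts repeat in a cycle of length 3: positions 0,1,… shift by +8, +4, +7, then the pattern repeats.
On chest: c+8=k, h+4=l, e+7=l, s+8=a, t+4=x.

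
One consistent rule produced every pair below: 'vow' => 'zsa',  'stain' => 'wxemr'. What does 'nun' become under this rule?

ryr

Compare letters: v→z is +4, o→s is +4, w→a is +4 — a constant shift. Every letter moves 4 places later in the alphabet, wrapping around z→a.
On nun: n+4=r, u+4=y, n+4=r.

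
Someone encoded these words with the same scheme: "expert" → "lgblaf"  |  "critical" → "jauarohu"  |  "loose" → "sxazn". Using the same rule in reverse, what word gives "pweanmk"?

A repeating key of period 3 is used — shifts +7, +9, +12 over and over.
Decoding pweanmk: p−7=i, w−9=n, e−12=s, a−7=t, n−9=e, m−12=a, k−7=d.

instead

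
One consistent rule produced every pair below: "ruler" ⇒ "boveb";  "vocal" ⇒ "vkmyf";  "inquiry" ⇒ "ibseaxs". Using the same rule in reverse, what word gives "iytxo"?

enjoy

Read the word backwards and shift each letter +10.
Reversing it on iytxo: shift back: i−10=y, y−10=o, t−10=j, x−10=n, o−10=e → yojne; then reverse → enjoy.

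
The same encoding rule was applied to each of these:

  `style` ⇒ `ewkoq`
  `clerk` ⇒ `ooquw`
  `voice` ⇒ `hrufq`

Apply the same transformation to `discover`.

plefayqu

Shifts by position in style: pos 0: s→e (+12), pos 1: t→w (+3), pos 2: y→k (+12), pos 3: l→o (+3) — repeating every 2. The shifts repeat in a cycle of length 2: positions 0,1,… shift by +12, +3, then the pattern repeats.
For discover: d+12=p, i+3=l, s+12=e, c+3=f, o+12=a, v+3=y, e+12=q, r+3=u.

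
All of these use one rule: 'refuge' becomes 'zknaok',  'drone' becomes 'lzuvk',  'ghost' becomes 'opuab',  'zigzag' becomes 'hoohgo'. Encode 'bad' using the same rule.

jgl

The shift depends on letter class: consonant r→z is +8, but vowel e→k is +6. Two shifts are in play — +6 for a/e/i/o/u, +8 for every other letter.
On bad: b(cons)+8=j, a(vowel)+6=g, d(cons)+8=l.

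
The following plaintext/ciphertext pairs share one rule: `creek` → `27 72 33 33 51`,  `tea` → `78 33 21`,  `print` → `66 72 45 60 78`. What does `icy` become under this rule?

45 27 93

c(#3)→27 and r(#18)→72: differences scale by 3, so n = 3·pos + 18. With a=1..z=26, the number is 3·pos + 18.
On icy: i=9→45, c=3→27, y=25→93.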